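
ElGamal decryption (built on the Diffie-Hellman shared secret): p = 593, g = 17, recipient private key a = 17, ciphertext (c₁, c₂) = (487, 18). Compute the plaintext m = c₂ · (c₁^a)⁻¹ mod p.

578

Shared mask s = c₁^a mod p = 487^17 mod 593.
487^1 ≡ 487 (mod 593)
487^2 = (487^1)^2 ≡ 487^2 = 237169 ≡ 562 (mod 593)
487^4 = (487^2)^2 ≡ 562^2 = 315844 ≡ 368 (mod 593)
487^8 = (487^4)^2 ≡ 368^2 = 135424 ≡ 220 (mod 593)
487^16 = (487^8)^2 ≡ 220^2 = 48400 ≡ 367 (mod 593)
487^17 = 487^16 · 487^1 ≡ 367 · 487 ≡ 236 (mod 593).
So s = 236; s⁻¹ ≡ 98 (mod 593).
m = c₂ · s⁻¹ mod 593 = 18 · 98 mod 593 = 578.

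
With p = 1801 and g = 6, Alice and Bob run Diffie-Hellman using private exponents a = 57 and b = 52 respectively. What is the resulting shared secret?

Bob sends B = g^b mod p = 6^52 mod 1801.
6^1 ≡ 6 (mod 1801)
6^2 = (6^1)^2 ≡ 6^2 = 36 ≡ 36 (mod 1801)
6^4 = (6^2)^2 ≡ 36^2 = 1296 ≡ 1296 (mod 1801)
6^8 = (6^4)^2 ≡ 1296^2 = 1679616 ≡ 1084 (mod 1801)
6^16 = (6^8)^2 ≡ 1084^2 = 1175056 ≡ 804 (mod 1801)
6^32 = (6^16)^2 ≡ 804^2 = 646416 ≡ 1658 (mod 1801)
6^52 = 6^32 · 6^16 · 6^4 ≡ 1658 · 804 · 1296 ≡ 222 (mod 1801).
So B = 222. Alice then computes K = B^a mod p = 222^57 mod 1801.
222^1 ≡ 222 (mod 1801)
222^2 = (222^1)^2 ≡ 222^2 = 49284 ≡ 657 (mod 1801)
222^4 = (222^2)^2 ≡ 657^2 = 431649 ≡ 1210 (mod 1801)
222^8 = (222^4)^2 ≡ 1210^2 = 1464100 ≡ 1688 (mod 1801)
222^16 = (222^8)^2 ≡ 1688^2 = 2849344 ≡ 162 (mod 1801)
222^32 = (222^16)^2 ≡ 162^2 = 26244 ≡ 1030 (mod 1801)
222^57 = 222^32 · 222^16 · 222^8 · 222^1 ≡ 1030 · 162 · 1688 · 222 ≡ 21 (mod 1801).

21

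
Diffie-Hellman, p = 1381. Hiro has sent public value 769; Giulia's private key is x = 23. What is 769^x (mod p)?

Shared key K = 769^23 mod 1381.
769^1 ≡ 769 (mod 1381)
769^2 = (769^1)^2 ≡ 769^2 = 591361 ≡ 293 (mod 1381)
769^4 = (769^2)^2 ≡ 293^2 = 85849 ≡ 227 (mod 1381)
769^8 = (769^4)^2 ≡ 227^2 = 51529 ≡ 432 (mod 1381)
769^16 = (769^8)^2 ≡ 432^2 = 186624 ≡ 189 (mod 1381)
769^23 = 769^16 · 769^4 · 769^2 · 769^1 ≡ 189 · 227 · 293 · 769 ≡ 354 (mod 1381).

354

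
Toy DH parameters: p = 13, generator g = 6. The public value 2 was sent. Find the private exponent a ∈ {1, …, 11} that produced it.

5

Try successive powers of 6 modulo 13:
6^1 ≡ 6
6^2 ≡ 10
6^3 ≡ 8
6^4 ≡ 9
6^5 ≡ 2
Found: a = 5.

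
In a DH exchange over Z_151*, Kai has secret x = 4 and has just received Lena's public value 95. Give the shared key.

Shared key K = 95^4 mod 151.
95^1 ≡ 95 (mod 151)
95^2 = (95^1)^2 ≡ 95^2 = 9025 ≡ 116 (mod 151)
95^4 = (95^2)^2 ≡ 116^2 = 13456 ≡ 17 (mod 151)

17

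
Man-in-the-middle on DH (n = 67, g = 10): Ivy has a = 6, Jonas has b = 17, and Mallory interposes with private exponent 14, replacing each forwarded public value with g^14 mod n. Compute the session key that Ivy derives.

Ivy receives Mallory's public value M = 10^14 mod 67 instead of the honest one.
10^1 ≡ 10 (mod 67)
10^2 = (10^1)^2 ≡ 10^2 = 100 ≡ 33 (mod 67)
10^4 = (10^2)^2 ≡ 33^2 = 1089 ≡ 17 (mod 67)
10^8 = (10^4)^2 ≡ 17^2 = 289 ≡ 21 (mod 67)
10^14 = 10^8 · 10^4 · 10^2 ≡ 21 · 17 · 33 ≡ 56 (mod 67).
So M = 56. Ivy computes K = M^6 mod 67.
56^1 ≡ 56 (mod 67)
56^2 = (56^1)^2 ≡ 56^2 = 3136 ≡ 54 (mod 67)
56^4 = (56^2)^2 ≡ 54^2 = 2916 ≡ 35 (mod 67)
56^6 = 56^4 · 56^2 ≡ 35 · 54 ≡ 14 (mod 67).

14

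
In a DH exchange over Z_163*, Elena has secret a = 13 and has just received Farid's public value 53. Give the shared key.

140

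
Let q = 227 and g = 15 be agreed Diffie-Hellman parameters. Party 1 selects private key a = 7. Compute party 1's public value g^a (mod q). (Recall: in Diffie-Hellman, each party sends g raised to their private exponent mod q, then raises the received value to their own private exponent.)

Public value = 15^7 (mod 227).
15^1 ≡ 15 (mod 227)
15^2 = (15^1)^2 ≡ 15^2 = 225 ≡ 225 (mod 227)
15^4 = (15^2)^2 ≡ 225^2 = 50625 ≡ 4 (mod 227)
15^7 = 15^4 · 15^2 · 15^1 ≡ 4 · 225 · 15 ≡ 107 (mod 227).

107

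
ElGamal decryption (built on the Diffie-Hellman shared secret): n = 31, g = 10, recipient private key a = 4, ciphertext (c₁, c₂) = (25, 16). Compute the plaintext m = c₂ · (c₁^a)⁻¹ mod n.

Shared mask s = c₁^a mod n = 25^4 mod 31.
25^1 ≡ 25 (mod 31)
25^2 = (25^1)^2 ≡ 25^2 = 625 ≡ 5 (mod 31)
25^4 = (25^2)^2 ≡ 5^2 = 25 ≡ 25 (mod 31)
So s = 25; s⁻¹ ≡ 5 (mod 31).
m = c₂ · s⁻¹ mod 31 = 16 · 5 mod 31 = 18.

18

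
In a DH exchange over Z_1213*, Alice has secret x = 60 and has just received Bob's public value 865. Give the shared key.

Shared key K = 865^60 mod 1213.
865^1 ≡ 865 (mod 1213)
865^2 = (865^1)^2 ≡ 865^2 = 748225 ≡ 1017 (mod 1213)
865^4 = (865^2)^2 ≡ 1017^2 = 1034289 ≡ 813 (mod 1213)
865^8 = (865^4)^2 ≡ 813^2 = 660969 ≡ 1097 (mod 1213)
865^16 = (865^8)^2 ≡ 1097^2 = 1203409 ≡ 113 (mod 1213)
865^32 = (865^16)^2 ≡ 113^2 = 12769 ≡ 639 (mod 1213)
865^60 = 865^32 · 865^16 · 865^8 · 865^4 ≡ 639 · 113 · 1097 · 813 ≡ 547 (mod 1213).

547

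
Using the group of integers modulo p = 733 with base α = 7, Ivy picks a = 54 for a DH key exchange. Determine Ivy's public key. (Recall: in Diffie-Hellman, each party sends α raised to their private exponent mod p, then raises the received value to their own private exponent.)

Public value = 7^54 mod 733.
7^1 ≡ 7 (mod 733)
7^2 = (7^1)^2 ≡ 7^2 = 49 ≡ 49 (mod 733)
7^4 = (7^2)^2 ≡ 49^2 = 2401 ≡ 202 (mod 733)
7^8 = (7^4)^2 ≡ 202^2 = 40804 ≡ 489 (mod 733)
7^16 = (7^8)^2 ≡ 489^2 = 239121 ≡ 163 (mod 733)
7^32 = (7^16)^2 ≡ 163^2 = 26569 ≡ 181 (mod 733)
7^54 = 7^32 · 7^16 · 7^4 · 7^2 ≡ 181 · 163 · 202 · 49 ≡ 91 (mod 733).

91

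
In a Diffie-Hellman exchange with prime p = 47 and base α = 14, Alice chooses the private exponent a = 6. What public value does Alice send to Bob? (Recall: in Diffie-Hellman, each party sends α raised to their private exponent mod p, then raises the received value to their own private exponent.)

Public value = 14^6 mod 47.
14^1 ≡ 14 (mod 47)
14^2 = (14^1)^2 ≡ 14^2 = 196 ≡ 8 (mod 47)
14^4 = (14^2)^2 ≡ 8^2 = 64 ≡ 17 (mod 47)
14^6 = 14^4 · 14^2 ≡ 17 · 8 ≡ 42 (mod 47).

42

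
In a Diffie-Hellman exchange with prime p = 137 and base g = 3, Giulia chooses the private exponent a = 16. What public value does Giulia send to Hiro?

Public value = 3^16 mod 137.
3^1 ≡ 3 (mod 137)
3^2 = (3^1)^2 ≡ 3^2 = 9 ≡ 9 (mod 137)
3^4 = (3^2)^2 ≡ 9^2 = 81 ≡ 81 (mod 137)
3^8 = (3^4)^2 ≡ 81^2 = 6561 ≡ 122 (mod 137)
3^16 = (3^8)^2 ≡ 122^2 = 14884 ≡ 88 (mod 137)

88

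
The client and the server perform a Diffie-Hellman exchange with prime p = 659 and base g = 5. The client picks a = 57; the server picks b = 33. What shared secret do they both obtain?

The client sends A = g^a mod p = 5^57 mod 659.
5^1 ≡ 5 (mod 659)
5^2 = (5^1)^2 ≡ 5^2 = 25 ≡ 25 (mod 659)
5^4 = (5^2)^2 ≡ 25^2 = 625 ≡ 625 (mod 659)
5^8 = (5^4)^2 ≡ 625^2 = 390625 ≡ 497 (mod 659)
5^16 = (5^8)^2 ≡ 497^2 = 247009 ≡ 543 (mod 659)
5^32 = (5^16)^2 ≡ 543^2 = 294849 ≡ 276 (mod 659)
5^57 = 5^32 · 5^16 · 5^8 · 5^1 ≡ 276 · 543 · 497 · 5 ≡ 651 (mod 659).
So A = 651. The server then computes K = A^b mod p = 651^33 mod 659.
651^1 ≡ 651 (mod 659)
651^2 = (651^1)^2 ≡ 651^2 = 423801 ≡ 64 (mod 659)
651^4 = (651^2)^2 ≡ 64^2 = 4096 ≡ 142 (mod 659)
651^8 = (651^4)^2 ≡ 142^2 = 20164 ≡ 394 (mod 659)
651^16 = (651^8)^2 ≡ 394^2 = 155236 ≡ 371 (mod 659)
651^32 = (651^16)^2 ≡ 371^2 = 137641 ≡ 569 (mod 659)
651^33 = 651^32 · 651^1 ≡ 569 · 651 ≡ 61 (mod 659).

61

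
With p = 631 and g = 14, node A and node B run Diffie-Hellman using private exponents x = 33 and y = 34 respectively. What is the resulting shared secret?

259

Node B sends B = g^y mod p = 14^34 mod 631.
14^1 ≡ 14 (mod 631)
14^2 = (14^1)^2 ≡ 14^2 = 196 ≡ 196 (mod 631)
14^4 = (14^2)^2 ≡ 196^2 = 38416 ≡ 556 (mod 631)
14^8 = (14^4)^2 ≡ 556^2 = 309136 ≡ 577 (mod 631)
14^16 = (14^8)^2 ≡ 577^2 = 332929 ≡ 392 (mod 631)
14^32 = (14^16)^2 ≡ 392^2 = 153664 ≡ 331 (mod 631)
14^34 = 14^32 · 14^2 ≡ 331 · 196 ≡ 514 (mod 631).
So B = 514. Node A then computes K = B^x mod p = 514^33 mod 631.
514^1 ≡ 514 (mod 631)
514^2 = (514^1)^2 ≡ 514^2 = 264196 ≡ 438 (mod 631)
514^4 = (514^2)^2 ≡ 438^2 = 191844 ≡ 20 (mod 631)
514^8 = (514^4)^2 ≡ 20^2 = 400 ≡ 400 (mod 631)
514^16 = (514^8)^2 ≡ 400^2 = 160000 ≡ 357 (mod 631)
514^32 = (514^16)^2 ≡ 357^2 = 127449 ≡ 618 (mod 631)
514^33 = 514^32 · 514^1 ≡ 618 · 514 ≡ 259 (mod 631).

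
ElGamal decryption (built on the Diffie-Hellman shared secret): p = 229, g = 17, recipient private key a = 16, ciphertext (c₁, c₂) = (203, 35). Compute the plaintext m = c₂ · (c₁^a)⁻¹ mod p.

163

Shared mask s = c₁^a mod p = 203^16 mod 229.
203^1 ≡ 203 (mod 229)
203^2 = (203^1)^2 ≡ 203^2 = 41209 ≡ 218 (mod 229)
203^4 = (203^2)^2 ≡ 218^2 = 47524 ≡ 121 (mod 229)
203^8 = (203^4)^2 ≡ 121^2 = 14641 ≡ 214 (mod 229)
203^16 = (203^8)^2 ≡ 214^2 = 45796 ≡ 225 (mod 229)
So s = 225; s⁻¹ ≡ 57 (mod 229).
m = c₂ · s⁻¹ mod 229 = 35 · 57 mod 229 = 163.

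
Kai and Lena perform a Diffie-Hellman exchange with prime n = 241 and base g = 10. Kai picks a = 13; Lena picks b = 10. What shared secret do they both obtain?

225

Kai sends A = g^a mod n = 10^13 mod 241.
10^1 ≡ 10 (mod 241)
10^2 = (10^1)^2 ≡ 10^2 = 100 ≡ 100 (mod 241)
10^4 = (10^2)^2 ≡ 100^2 = 10000 ≡ 119 (mod 241)
10^8 = (10^4)^2 ≡ 119^2 = 14161 ≡ 183 (mod 241)
10^13 = 10^8 · 10^4 · 10^1 ≡ 183 · 119 · 10 ≡ 147 (mod 241).
So A = 147. Lena then computes K = A^b mod n = 147^10 mod 241.
147^1 ≡ 147 (mod 241)
147^2 = (147^1)^2 ≡ 147^2 = 21609 ≡ 160 (mod 241)
147^4 = (147^2)^2 ≡ 160^2 = 25600 ≡ 54 (mod 241)
147^8 = (147^4)^2 ≡ 54^2 = 2916 ≡ 24 (mod 241)
147^10 = 147^8 · 147^2 ≡ 24 · 160 ≡ 225 (mod 241).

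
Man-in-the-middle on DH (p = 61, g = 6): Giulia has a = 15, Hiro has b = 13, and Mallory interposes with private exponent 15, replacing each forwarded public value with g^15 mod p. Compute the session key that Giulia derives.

11

Giulia receives Mallory's public value M = 6^15 mod 61 instead of the honest one.
6^1 ≡ 6 (mod 61)
6^2 = (6^1)^2 ≡ 6^2 = 36 ≡ 36 (mod 61)
6^4 = (6^2)^2 ≡ 36^2 = 1296 ≡ 15 (mod 61)
6^8 = (6^4)^2 ≡ 15^2 = 225 ≡ 42 (mod 61)
6^15 = 6^8 · 6^4 · 6^2 · 6^1 ≡ 42 · 15 · 36 · 6 ≡ 50 (mod 61).
So M = 50. Giulia computes K = M^15 mod 61.
50^1 ≡ 50 (mod 61)
50^2 = (50^1)^2 ≡ 50^2 = 2500 ≡ 60 (mod 61)
50^4 = (50^2)^2 ≡ 60^2 = 3600 ≡ 1 (mod 61)
50^8 = (50^4)^2 ≡ 1^2 = 1 ≡ 1 (mod 61)
50^15 = 50^8 · 50^4 · 50^2 · 50^1 ≡ 1 · 1 · 60 · 50 ≡ 11 (mod 61).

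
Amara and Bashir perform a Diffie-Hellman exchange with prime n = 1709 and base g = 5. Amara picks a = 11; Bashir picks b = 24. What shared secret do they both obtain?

Bashir sends B = g^b mod n = 5^24 mod 1709.
5^1 ≡ 5 (mod 1709)
5^2 = (5^1)^2 ≡ 5^2 = 25 ≡ 25 (mod 1709)
5^4 = (5^2)^2 ≡ 25^2 = 625 ≡ 625 (mod 1709)
5^8 = (5^4)^2 ≡ 625^2 = 390625 ≡ 973 (mod 1709)
5^16 = (5^8)^2 ≡ 973^2 = 946729 ≡ 1652 (mod 1709)
5^24 = 5^16 · 5^8 ≡ 1652 · 973 ≡ 936 (mod 1709).
So B = 936. Amara then computes K = B^a mod n = 936^11 mod 1709.
936^1 ≡ 936 (mod 1709)
936^2 = (936^1)^2 ≡ 936^2 = 876096 ≡ 1088 (mod 1709)
936^4 = (936^2)^2 ≡ 1088^2 = 1183744 ≡ 1116 (mod 1709)
936^8 = (936^4)^2 ≡ 1116^2 = 1245456 ≡ 1304 (mod 1709)
936^11 = 936^8 · 936^2 · 936^1 ≡ 1304 · 1088 · 936 ≡ 766 (mod 1709).

766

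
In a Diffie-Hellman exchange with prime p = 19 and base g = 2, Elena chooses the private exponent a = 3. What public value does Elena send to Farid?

Public value = 2^3 (mod 19).
2^1 ≡ 2 (mod 19)
2^2 = (2^1)^2 ≡ 2^2 = 4 ≡ 4 (mod 19)
2^3 = 2^2 · 2^1 ≡ 4 · 2 ≡ 8 (mod 19).

8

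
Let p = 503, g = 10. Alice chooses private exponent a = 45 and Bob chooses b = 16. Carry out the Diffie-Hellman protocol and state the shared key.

Bob sends B = g^b mod p = 10^16 mod 503.
10^1 ≡ 10 (mod 503)
10^2 = (10^1)^2 ≡ 10^2 = 100 ≡ 100 (mod 503)
10^4 = (10^2)^2 ≡ 100^2 = 10000 ≡ 443 (mod 503)
10^8 = (10^4)^2 ≡ 443^2 = 196249 ≡ 79 (mod 503)
10^16 = (10^8)^2 ≡ 79^2 = 6241 ≡ 205 (mod 503)
So B = 205. Alice then computes K = B^a mod p = 205^45 mod 503.
205^1 ≡ 205 (mod 503)
205^2 = (205^1)^2 ≡ 205^2 = 42025 ≡ 276 (mod 503)
205^4 = (205^2)^2 ≡ 276^2 = 76176 ≡ 223 (mod 503)
205^8 = (205^4)^2 ≡ 223^2 = 49729 ≡ 435 (mod 503)
205^16 = (205^8)^2 ≡ 435^2 = 189225 ≡ 97 (mod 503)
205^32 = (205^16)^2 ≡ 97^2 = 9409 ≡ 355 (mod 503)
205^45 = 205^32 · 205^8 · 205^4 · 205^1 ≡ 355 · 435 · 223 · 205 ≡ 271 (mod 503).

271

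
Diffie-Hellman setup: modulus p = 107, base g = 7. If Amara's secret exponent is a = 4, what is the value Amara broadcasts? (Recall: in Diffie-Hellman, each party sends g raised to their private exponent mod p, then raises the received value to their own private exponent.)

47

Public value = 7^4 mod 107.
7^1 ≡ 7 (mod 107)
7^2 = (7^1)^2 ≡ 7^2 = 49 ≡ 49 (mod 107)
7^4 = (7^2)^2 ≡ 49^2 = 2401 ≡ 47 (mod 107)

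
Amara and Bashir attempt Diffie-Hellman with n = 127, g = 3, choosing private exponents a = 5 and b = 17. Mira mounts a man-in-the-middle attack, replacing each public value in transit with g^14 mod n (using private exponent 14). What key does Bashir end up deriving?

52

Bashir receives Mira's public value M = 3^14 mod 127 instead of the honest one.
3^1 ≡ 3 (mod 127)
3^2 = (3^1)^2 ≡ 3^2 = 9 ≡ 9 (mod 127)
3^4 = (3^2)^2 ≡ 9^2 = 81 ≡ 81 (mod 127)
3^8 = (3^4)^2 ≡ 81^2 = 6561 ≡ 84 (mod 127)
3^14 = 3^8 · 3^4 · 3^2 ≡ 84 · 81 · 9 ≡ 22 (mod 127).
So M = 22. Bashir computes K = M^17 mod 127.
22^1 ≡ 22 (mod 127)
22^2 = (22^1)^2 ≡ 22^2 = 484 ≡ 103 (mod 127)
22^4 = (22^2)^2 ≡ 103^2 = 10609 ≡ 68 (mod 127)
22^8 = (22^4)^2 ≡ 68^2 = 4624 ≡ 52 (mod 127)
22^16 = (22^8)^2 ≡ 52^2 = 2704 ≡ 37 (mod 127)
22^17 = 22^16 · 22^1 ≡ 37 · 22 ≡ 52 (mod 127).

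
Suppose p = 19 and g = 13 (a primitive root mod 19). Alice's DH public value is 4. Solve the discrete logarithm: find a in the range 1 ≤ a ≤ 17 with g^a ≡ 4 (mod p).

Try successive powers of 13 modulo 19:
13^1 ≡ 13
13^2 ≡ 17
13^3 ≡ 12
13^4 ≡ 4
Found: a = 4.

4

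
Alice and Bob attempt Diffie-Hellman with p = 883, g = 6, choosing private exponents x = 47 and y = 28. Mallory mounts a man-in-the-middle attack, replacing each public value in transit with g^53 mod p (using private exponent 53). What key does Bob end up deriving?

670

Bob receives Mallory's public value M = 6^53 mod 883 instead of the honest one.
6^1 ≡ 6 (mod 883)
6^2 = (6^1)^2 ≡ 6^2 = 36 ≡ 36 (mod 883)
6^4 = (6^2)^2 ≡ 36^2 = 1296 ≡ 413 (mod 883)
6^8 = (6^4)^2 ≡ 413^2 = 170569 ≡ 150 (mod 883)
6^16 = (6^8)^2 ≡ 150^2 = 22500 ≡ 425 (mod 883)
6^32 = (6^16)^2 ≡ 425^2 = 180625 ≡ 493 (mod 883)
6^53 = 6^32 · 6^16 · 6^4 · 6^1 ≡ 493 · 425 · 413 · 6 ≡ 716 (mod 883).
So M = 716. Bob computes K = M^28 mod 883.
716^1 ≡ 716 (mod 883)
716^2 = (716^1)^2 ≡ 716^2 = 512656 ≡ 516 (mod 883)
716^4 = (716^2)^2 ≡ 516^2 = 266256 ≡ 473 (mod 883)
716^8 = (716^4)^2 ≡ 473^2 = 223729 ≡ 330 (mod 883)
716^16 = (716^8)^2 ≡ 330^2 = 108900 ≡ 291 (mod 883)
716^28 = 716^16 · 716^8 · 716^4 ≡ 291 · 330 · 473 ≡ 670 (mod 883).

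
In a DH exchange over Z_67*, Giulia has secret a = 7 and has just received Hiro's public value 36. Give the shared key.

33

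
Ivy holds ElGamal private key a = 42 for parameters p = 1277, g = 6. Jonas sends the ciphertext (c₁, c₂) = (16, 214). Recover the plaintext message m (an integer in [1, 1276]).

1244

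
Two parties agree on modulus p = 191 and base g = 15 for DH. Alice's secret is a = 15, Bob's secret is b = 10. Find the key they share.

Alice sends A = g^a mod p = 15^15 mod 191.
15^1 ≡ 15 (mod 191)
15^2 = (15^1)^2 ≡ 15^2 = 225 ≡ 34 (mod 191)
15^4 = (15^2)^2 ≡ 34^2 = 1156 ≡ 10 (mod 191)
15^8 = (15^4)^2 ≡ 10^2 = 100 ≡ 100 (mod 191)
15^15 = 15^8 · 15^4 · 15^2 · 15^1 ≡ 100 · 10 · 34 · 15 ≡ 30 (mod 191).
So A = 30. Bob then computes K = A^b mod p = 30^10 mod 191.
30^1 ≡ 30 (mod 191)
30^2 = (30^1)^2 ≡ 30^2 = 900 ≡ 136 (mod 191)
30^4 = (30^2)^2 ≡ 136^2 = 18496 ≡ 160 (mod 191)
30^8 = (30^4)^2 ≡ 160^2 = 25600 ≡ 6 (mod 191)
30^10 = 30^8 · 30^2 ≡ 6 · 136 ≡ 52 (mod 191).

52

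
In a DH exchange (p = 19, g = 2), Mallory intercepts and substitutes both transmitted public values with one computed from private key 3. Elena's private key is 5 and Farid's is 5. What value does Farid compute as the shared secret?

12

Farid receives Mallory's public value M = 2^3 mod 19 instead of the honest one.
2^1 ≡ 2 (mod 19)
2^2 = (2^1)^2 ≡ 2^2 = 4 ≡ 4 (mod 19)
2^3 = 2^2 · 2^1 ≡ 4 · 2 ≡ 8 (mod 19).
So M = 8. Farid computes K = M^5 mod 19.
8^1 ≡ 8 (mod 19)
8^2 = (8^1)^2 ≡ 8^2 = 64 ≡ 7 (mod 19)
8^4 = (8^2)^2 ≡ 7^2 = 49 ≡ 11 (mod 19)
8^5 = 8^4 · 8^1 ≡ 11 · 8 ≡ 12 (mod 19).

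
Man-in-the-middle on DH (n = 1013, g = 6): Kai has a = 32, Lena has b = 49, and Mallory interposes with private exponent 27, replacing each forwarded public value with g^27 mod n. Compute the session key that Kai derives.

Kai receives Mallory's public value M = 6^27 mod 1013 instead of the honest one.
6^1 ≡ 6 (mod 1013)
6^2 = (6^1)^2 ≡ 6^2 = 36 ≡ 36 (mod 1013)
6^4 = (6^2)^2 ≡ 36^2 = 1296 ≡ 283 (mod 1013)
6^8 = (6^4)^2 ≡ 283^2 = 80089 ≡ 62 (mod 1013)
6^16 = (6^8)^2 ≡ 62^2 = 3844 ≡ 805 (mod 1013)
6^27 = 6^16 · 6^8 · 6^2 · 6^1 ≡ 805 · 62 · 36 · 6 ≡ 214 (mod 1013).
So M = 214. Kai computes K = M^32 mod 1013.
214^1 ≡ 214 (mod 1013)
214^2 = (214^1)^2 ≡ 214^2 = 45796 ≡ 211 (mod 1013)
214^4 = (214^2)^2 ≡ 211^2 = 44521 ≡ 962 (mod 1013)
214^8 = (214^4)^2 ≡ 962^2 = 925444 ≡ 575 (mod 1013)
214^16 = (214^8)^2 ≡ 575^2 = 330625 ≡ 387 (mod 1013)
214^32 = (214^16)^2 ≡ 387^2 = 149769 ≡ 858 (mod 1013)

858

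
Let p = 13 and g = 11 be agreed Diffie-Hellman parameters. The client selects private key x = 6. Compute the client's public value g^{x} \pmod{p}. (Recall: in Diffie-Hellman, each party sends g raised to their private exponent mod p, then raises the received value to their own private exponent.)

Public value = 11^{6} \pmod{13}.
11^1 ≡ 11 (mod 13)
11^2 = (11^1)^2 ≡ 11^2 = 121 ≡ 4 (mod 13)
11^4 = (11^2)^2 ≡ 4^2 = 16 ≡ 3 (mod 13)
11^6 = 11^4 · 11^2 ≡ 3 · 4 ≡ 12 (mod 13).

12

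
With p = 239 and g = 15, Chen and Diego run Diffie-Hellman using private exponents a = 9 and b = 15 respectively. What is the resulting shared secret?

145

Diego sends B = g^b mod p = 15^15 mod 239.
15^1 ≡ 15 (mod 239)
15^2 = (15^1)^2 ≡ 15^2 = 225 ≡ 225 (mod 239)
15^4 = (15^2)^2 ≡ 225^2 = 50625 ≡ 196 (mod 239)
15^8 = (15^4)^2 ≡ 196^2 = 38416 ≡ 176 (mod 239)
15^15 = 15^8 · 15^4 · 15^2 · 15^1 ≡ 176 · 196 · 225 · 15 ≡ 169 (mod 239).
So B = 169. Chen then computes K = B^a mod p = 169^9 mod 239.
169^1 ≡ 169 (mod 239)
169^2 = (169^1)^2 ≡ 169^2 = 28561 ≡ 120 (mod 239)
169^4 = (169^2)^2 ≡ 120^2 = 14400 ≡ 60 (mod 239)
169^8 = (169^4)^2 ≡ 60^2 = 3600 ≡ 15 (mod 239)
169^9 = 169^8 · 169^1 ≡ 15 · 169 ≡ 145 (mod 239).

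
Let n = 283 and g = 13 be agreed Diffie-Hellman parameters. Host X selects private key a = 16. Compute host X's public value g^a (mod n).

Public value = 13^16 (mod 283).
13^1 ≡ 13 (mod 283)
13^2 = (13^1)^2 ≡ 13^2 = 169 ≡ 169 (mod 283)
13^4 = (13^2)^2 ≡ 169^2 = 28561 ≡ 261 (mod 283)
13^8 = (13^4)^2 ≡ 261^2 = 68121 ≡ 201 (mod 283)
13^16 = (13^8)^2 ≡ 201^2 = 40401 ≡ 215 (mod 283)

215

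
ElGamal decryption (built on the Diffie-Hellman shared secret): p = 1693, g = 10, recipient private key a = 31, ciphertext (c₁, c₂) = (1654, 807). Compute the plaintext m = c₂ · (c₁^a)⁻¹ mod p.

1461

Shared mask s = c₁^a mod p = 1654^31 mod 1693.
1654^1 ≡ 1654 (mod 1693)
1654^2 = (1654^1)^2 ≡ 1654^2 = 2735716 ≡ 1521 (mod 1693)
1654^4 = (1654^2)^2 ≡ 1521^2 = 2313441 ≡ 803 (mod 1693)
1654^8 = (1654^4)^2 ≡ 803^2 = 644809 ≡ 1469 (mod 1693)
1654^16 = (1654^8)^2 ≡ 1469^2 = 2157961 ≡ 1079 (mod 1693)
1654^31 = 1654^16 · 1654^8 · 1654^4 · 1654^2 · 1654^1 ≡ 1079 · 1469 · 803 · 1521 · 1654 ≡ 1186 (mod 1693).
So s = 1186; s⁻¹ ≡ 1506 (mod 1693).
m = c₂ · s⁻¹ mod 1693 = 807 · 1506 mod 1693 = 1461.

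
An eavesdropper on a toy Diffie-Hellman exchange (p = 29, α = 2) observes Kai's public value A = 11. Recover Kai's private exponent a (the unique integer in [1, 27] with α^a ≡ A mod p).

25

Try successive powers of 2 modulo 29:
2^1 ≡ 2
2^2 ≡ 4
2^3 ≡ 8
2^4 ≡ 16
2^5 ≡ 3
2^6 ≡ 6
2^7 ≡ 12
2^8 ≡ 24
2^9 ≡ 19
2^10 ≡ 9
2^11 ≡ 18
2^12 ≡ 7
2^13 ≡ 14
2^14 ≡ 28
2^15 ≡ 27
2^16 ≡ 25
2^17 ≡ 21
2^18 ≡ 13
2^19 ≡ 26
2^20 ≡ 23
2^21 ≡ 17
2^22 ≡ 5
2^23 ≡ 10
2^24 ≡ 20
2^25 ≡ 11
Found: a = 25.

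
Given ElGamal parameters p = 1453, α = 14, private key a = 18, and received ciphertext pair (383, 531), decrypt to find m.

796

Shared mask s = c₁^a mod p = 383^18 mod 1453.
383^1 ≡ 383 (mod 1453)
383^2 = (383^1)^2 ≡ 383^2 = 146689 ≡ 1389 (mod 1453)
383^4 = (383^2)^2 ≡ 1389^2 = 1929321 ≡ 1190 (mod 1453)
383^8 = (383^4)^2 ≡ 1190^2 = 1416100 ≡ 878 (mod 1453)
383^16 = (383^8)^2 ≡ 878^2 = 770884 ≡ 794 (mod 1453)
383^18 = 383^16 · 383^2 ≡ 794 · 1389 ≡ 39 (mod 1453).
So s = 39; s⁻¹ ≡ 1304 (mod 1453).
m = c₂ · s⁻¹ mod 1453 = 531 · 1304 mod 1453 = 796.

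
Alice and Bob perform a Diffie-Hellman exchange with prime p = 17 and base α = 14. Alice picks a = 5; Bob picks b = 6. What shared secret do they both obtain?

2

Bob sends B = α^b mod p = 14^6 mod 17.
14^1 ≡ 14 (mod 17)
14^2 = (14^1)^2 ≡ 14^2 = 196 ≡ 9 (mod 17)
14^4 = (14^2)^2 ≡ 9^2 = 81 ≡ 13 (mod 17)
14^6 = 14^4 · 14^2 ≡ 13 · 9 ≡ 15 (mod 17).
So B = 15. Alice then computes K = B^a mod p = 15^5 mod 17.
15^1 ≡ 15 (mod 17)
15^2 = (15^1)^2 ≡ 15^2 = 225 ≡ 4 (mod 17)
15^4 = (15^2)^2 ≡ 4^2 = 16 ≡ 16 (mod 17)
15^5 = 15^4 · 15^1 ≡ 16 · 15 ≡ 2 (mod 17).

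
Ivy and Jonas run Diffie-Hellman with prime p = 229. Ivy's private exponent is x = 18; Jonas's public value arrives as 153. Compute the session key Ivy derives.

53

Shared key K = 153^18 mod 229.
153^1 ≡ 153 (mod 229)
153^2 = (153^1)^2 ≡ 153^2 = 23409 ≡ 51 (mod 229)
153^4 = (153^2)^2 ≡ 51^2 = 2601 ≡ 82 (mod 229)
153^8 = (153^4)^2 ≡ 82^2 = 6724 ≡ 83 (mod 229)
153^16 = (153^8)^2 ≡ 83^2 = 6889 ≡ 19 (mod 229)
153^18 = 153^16 · 153^2 ≡ 19 · 51 ≡ 53 (mod 229).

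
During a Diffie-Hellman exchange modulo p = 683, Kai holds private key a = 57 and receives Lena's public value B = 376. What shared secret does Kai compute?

Shared key K = 376^57 mod 683.
376^1 ≡ 376 (mod 683)
376^2 = (376^1)^2 ≡ 376^2 = 141376 ≡ 678 (mod 683)
376^4 = (376^2)^2 ≡ 678^2 = 459684 ≡ 25 (mod 683)
376^8 = (376^4)^2 ≡ 25^2 = 625 ≡ 625 (mod 683)
376^16 = (376^8)^2 ≡ 625^2 = 390625 ≡ 632 (mod 683)
376^32 = (376^16)^2 ≡ 632^2 = 399424 ≡ 552 (mod 683)
376^57 = 376^32 · 376^16 · 376^8 · 376^1 ≡ 552 · 632 · 625 · 376 ≡ 361 (mod 683).

361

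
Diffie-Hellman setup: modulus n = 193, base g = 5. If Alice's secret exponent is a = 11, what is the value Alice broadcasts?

90

Public value = 5^11 mod 193.
5^1 ≡ 5 (mod 193)
5^2 = (5^1)^2 ≡ 5^2 = 25 ≡ 25 (mod 193)
5^4 = (5^2)^2 ≡ 25^2 = 625 ≡ 46 (mod 193)
5^8 = (5^4)^2 ≡ 46^2 = 2116 ≡ 186 (mod 193)
5^11 = 5^8 · 5^2 · 5^1 ≡ 186 · 25 · 5 ≡ 90 (mod 193).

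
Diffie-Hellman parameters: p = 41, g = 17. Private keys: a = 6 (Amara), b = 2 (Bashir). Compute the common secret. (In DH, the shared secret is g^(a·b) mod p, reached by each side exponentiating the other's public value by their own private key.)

Bashir sends B = g^b mod p = 17^2 mod 41.
17^1 ≡ 17 (mod 41)
17^2 = (17^1)^2 ≡ 17^2 = 289 ≡ 2 (mod 41)
So B = 2. Amara then computes K = B^a mod p = 2^6 mod 41.
2^1 ≡ 2 (mod 41)
2^2 = (2^1)^2 ≡ 2^2 = 4 ≡ 4 (mod 41)
2^4 = (2^2)^2 ≡ 4^2 = 16 ≡ 16 (mod 41)
2^6 = 2^4 · 2^2 ≡ 16 · 4 ≡ 23 (mod 41).

23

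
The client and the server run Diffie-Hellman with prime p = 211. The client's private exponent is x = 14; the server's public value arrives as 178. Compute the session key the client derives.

14

Shared key K = 178^14 mod 211.
178^1 ≡ 178 (mod 211)
178^2 = (178^1)^2 ≡ 178^2 = 31684 ≡ 34 (mod 211)
178^4 = (178^2)^2 ≡ 34^2 = 1156 ≡ 101 (mod 211)
178^8 = (178^4)^2 ≡ 101^2 = 10201 ≡ 73 (mod 211)
178^14 = 178^8 · 178^4 · 178^2 ≡ 73 · 101 · 34 ≡ 14 (mod 211).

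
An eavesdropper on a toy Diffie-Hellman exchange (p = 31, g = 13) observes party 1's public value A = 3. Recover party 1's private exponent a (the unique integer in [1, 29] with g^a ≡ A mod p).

11

Try successive powers of 13 modulo 31:
13^1 ≡ 13
13^2 ≡ 14
13^3 ≡ 27
13^4 ≡ 10
13^5 ≡ 6
13^6 ≡ 16
13^7 ≡ 22
13^8 ≡ 7
13^9 ≡ 29
13^10 ≡ 5
13^11 ≡ 3
Found: a = 11.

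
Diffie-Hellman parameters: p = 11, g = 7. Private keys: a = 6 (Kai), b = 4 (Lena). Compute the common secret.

3

Kai sends A = g^a mod p = 7^6 mod 11.
7^1 ≡ 7 (mod 11)
7^2 = (7^1)^2 ≡ 7^2 = 49 ≡ 5 (mod 11)
7^4 = (7^2)^2 ≡ 5^2 = 25 ≡ 3 (mod 11)
7^6 = 7^4 · 7^2 ≡ 3 · 5 ≡ 4 (mod 11).
So A = 4. Lena then computes K = A^b mod p = 4^4 mod 11.
4^1 ≡ 4 (mod 11)
4^2 = (4^1)^2 ≡ 4^2 = 16 ≡ 5 (mod 11)
4^4 = (4^2)^2 ≡ 5^2 = 25 ≡ 3 (mod 11)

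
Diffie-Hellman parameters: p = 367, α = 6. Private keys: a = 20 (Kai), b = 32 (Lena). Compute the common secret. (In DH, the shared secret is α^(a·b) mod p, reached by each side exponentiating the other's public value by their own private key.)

Lena sends B = α^b mod p = 6^32 mod 367.
6^1 ≡ 6 (mod 367)
6^2 = (6^1)^2 ≡ 6^2 = 36 ≡ 36 (mod 367)
6^4 = (6^2)^2 ≡ 36^2 = 1296 ≡ 195 (mod 367)
6^8 = (6^4)^2 ≡ 195^2 = 38025 ≡ 224 (mod 367)
6^16 = (6^8)^2 ≡ 224^2 = 50176 ≡ 264 (mod 367)
6^32 = (6^16)^2 ≡ 264^2 = 69696 ≡ 333 (mod 367)
So B = 333. Kai then computes K = B^a mod p = 333^20 mod 367.
333^1 ≡ 333 (mod 367)
333^2 = (333^1)^2 ≡ 333^2 = 110889 ≡ 55 (mod 367)
333^4 = (333^2)^2 ≡ 55^2 = 3025 ≡ 89 (mod 367)
333^8 = (333^4)^2 ≡ 89^2 = 7921 ≡ 214 (mod 367)
333^16 = (333^8)^2 ≡ 214^2 = 45796 ≡ 288 (mod 367)
333^20 = 333^16 · 333^4 ≡ 288 · 89 ≡ 309 (mod 367).

309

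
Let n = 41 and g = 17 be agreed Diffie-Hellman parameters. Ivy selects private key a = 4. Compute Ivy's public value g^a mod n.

Public value = 17^4 mod 41.
17^1 ≡ 17 (mod 41)
17^2 = (17^1)^2 ≡ 17^2 = 289 ≡ 2 (mod 41)
17^4 = (17^2)^2 ≡ 2^2 = 4 ≡ 4 (mod 41)

4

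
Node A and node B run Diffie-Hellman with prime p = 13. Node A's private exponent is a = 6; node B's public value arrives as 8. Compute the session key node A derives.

12

Shared key K = 8^6 mod 13.
8^1 ≡ 8 (mod 13)
8^2 = (8^1)^2 ≡ 8^2 = 64 ≡ 12 (mod 13)
8^4 = (8^2)^2 ≡ 12^2 = 144 ≡ 1 (mod 13)
8^6 = 8^4 · 8^2 ≡ 1 · 12 ≡ 12 (mod 13).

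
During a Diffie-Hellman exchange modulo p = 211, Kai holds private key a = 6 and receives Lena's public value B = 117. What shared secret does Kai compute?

Shared key K = 117^6 mod 211.
117^1 ≡ 117 (mod 211)
117^2 = (117^1)^2 ≡ 117^2 = 13689 ≡ 185 (mod 211)
117^4 = (117^2)^2 ≡ 185^2 = 34225 ≡ 43 (mod 211)
117^6 = 117^4 · 117^2 ≡ 43 · 185 ≡ 148 (mod 211).

148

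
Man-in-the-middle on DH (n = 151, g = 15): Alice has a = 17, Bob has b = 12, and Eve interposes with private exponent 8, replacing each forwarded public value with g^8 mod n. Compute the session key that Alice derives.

21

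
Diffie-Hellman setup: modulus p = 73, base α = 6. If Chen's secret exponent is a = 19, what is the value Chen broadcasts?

Public value = 6^19 (mod 73).
6^1 ≡ 6 (mod 73)
6^2 = (6^1)^2 ≡ 6^2 = 36 ≡ 36 (mod 73)
6^4 = (6^2)^2 ≡ 36^2 = 1296 ≡ 55 (mod 73)
6^8 = (6^4)^2 ≡ 55^2 = 3025 ≡ 32 (mod 73)
6^16 = (6^8)^2 ≡ 32^2 = 1024 ≡ 2 (mod 73)
6^19 = 6^16 · 6^2 · 6^1 ≡ 2 · 36 · 6 ≡ 67 (mod 73).

67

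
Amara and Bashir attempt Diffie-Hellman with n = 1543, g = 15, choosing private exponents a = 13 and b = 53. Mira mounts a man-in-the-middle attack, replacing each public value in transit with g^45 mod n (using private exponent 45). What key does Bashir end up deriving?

1202

Bashir receives Mira's public value M = 15^45 mod 1543 instead of the honest one.
15^1 ≡ 15 (mod 1543)
15^2 = (15^1)^2 ≡ 15^2 = 225 ≡ 225 (mod 1543)
15^4 = (15^2)^2 ≡ 225^2 = 50625 ≡ 1249 (mod 1543)
15^8 = (15^4)^2 ≡ 1249^2 = 1560001 ≡ 28 (mod 1543)
15^16 = (15^8)^2 ≡ 28^2 = 784 ≡ 784 (mod 1543)
15^32 = (15^16)^2 ≡ 784^2 = 614656 ≡ 542 (mod 1543)
15^45 = 15^32 · 15^8 · 15^4 · 15^1 ≡ 542 · 28 · 1249 · 15 ≡ 1465 (mod 1543).
So M = 1465. Bashir computes K = M^53 mod 1543.
1465^1 ≡ 1465 (mod 1543)
1465^2 = (1465^1)^2 ≡ 1465^2 = 2146225 ≡ 1455 (mod 1543)
1465^4 = (1465^2)^2 ≡ 1455^2 = 2117025 ≡ 29 (mod 1543)
1465^8 = (1465^4)^2 ≡ 29^2 = 841 ≡ 841 (mod 1543)
1465^16 = (1465^8)^2 ≡ 841^2 = 707281 ≡ 587 (mod 1543)
1465^32 = (1465^16)^2 ≡ 587^2 = 344569 ≡ 480 (mod 1543)
1465^53 = 1465^32 · 1465^16 · 1465^4 · 1465^1 ≡ 480 · 587 · 29 · 1465 ≡ 1202 (mod 1543).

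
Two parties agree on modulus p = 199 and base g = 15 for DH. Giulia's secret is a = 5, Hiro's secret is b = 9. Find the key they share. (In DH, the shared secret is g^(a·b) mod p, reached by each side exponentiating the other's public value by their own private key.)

74

Hiro sends B = g^b mod p = 15^9 mod 199.
15^1 ≡ 15 (mod 199)
15^2 = (15^1)^2 ≡ 15^2 = 225 ≡ 26 (mod 199)
15^4 = (15^2)^2 ≡ 26^2 = 676 ≡ 79 (mod 199)
15^8 = (15^4)^2 ≡ 79^2 = 6241 ≡ 72 (mod 199)
15^9 = 15^8 · 15^1 ≡ 72 · 15 ≡ 85 (mod 199).
So B = 85. Giulia then computes K = B^a mod p = 85^5 mod 199.
85^1 ≡ 85 (mod 199)
85^2 = (85^1)^2 ≡ 85^2 = 7225 ≡ 61 (mod 199)
85^4 = (85^2)^2 ≡ 61^2 = 3721 ≡ 139 (mod 199)
85^5 = 85^4 · 85^1 ≡ 139 · 85 ≡ 74 (mod 199).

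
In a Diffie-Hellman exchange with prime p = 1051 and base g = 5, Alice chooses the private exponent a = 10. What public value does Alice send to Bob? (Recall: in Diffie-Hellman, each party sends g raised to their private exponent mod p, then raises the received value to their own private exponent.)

Public value = 5^10 (mod 1051).
5^1 ≡ 5 (mod 1051)
5^2 = (5^1)^2 ≡ 5^2 = 25 ≡ 25 (mod 1051)
5^4 = (5^2)^2 ≡ 25^2 = 625 ≡ 625 (mod 1051)
5^8 = (5^4)^2 ≡ 625^2 = 390625 ≡ 704 (mod 1051)
5^10 = 5^8 · 5^2 ≡ 704 · 25 ≡ 784 (mod 1051).

784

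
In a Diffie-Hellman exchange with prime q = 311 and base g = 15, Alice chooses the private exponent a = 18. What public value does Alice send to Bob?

Public value = 15^18 mod 311.
15^1 ≡ 15 (mod 311)
15^2 = (15^1)^2 ≡ 15^2 = 225 ≡ 225 (mod 311)
15^4 = (15^2)^2 ≡ 225^2 = 50625 ≡ 243 (mod 311)
15^8 = (15^4)^2 ≡ 243^2 = 59049 ≡ 270 (mod 311)
15^16 = (15^8)^2 ≡ 270^2 = 72900 ≡ 126 (mod 311)
15^18 = 15^16 · 15^2 ≡ 126 · 225 ≡ 49 (mod 311).

49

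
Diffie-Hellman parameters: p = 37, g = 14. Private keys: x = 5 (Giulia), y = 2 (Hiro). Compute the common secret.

27

Hiro sends B = g^y mod p = 14^2 mod 37.
14^1 ≡ 14 (mod 37)
14^2 = (14^1)^2 ≡ 14^2 = 196 ≡ 11 (mod 37)
So B = 11. Giulia then computes K = B^x mod p = 11^5 mod 37.
11^1 ≡ 11 (mod 37)
11^2 = (11^1)^2 ≡ 11^2 = 121 ≡ 10 (mod 37)
11^4 = (11^2)^2 ≡ 10^2 = 100 ≡ 26 (mod 37)
11^5 = 11^4 · 11^1 ≡ 26 · 11 ≡ 27 (mod 37).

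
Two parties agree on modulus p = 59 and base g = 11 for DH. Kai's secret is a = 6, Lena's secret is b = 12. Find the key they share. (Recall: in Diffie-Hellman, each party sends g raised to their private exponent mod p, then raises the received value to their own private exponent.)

Lena sends B = g^b mod p = 11^12 mod 59.
11^1 ≡ 11 (mod 59)
11^2 = (11^1)^2 ≡ 11^2 = 121 ≡ 3 (mod 59)
11^4 = (11^2)^2 ≡ 3^2 = 9 ≡ 9 (mod 59)
11^8 = (11^4)^2 ≡ 9^2 = 81 ≡ 22 (mod 59)
11^12 = 11^8 · 11^4 ≡ 22 · 9 ≡ 21 (mod 59).
So B = 21. Kai then computes K = B^a mod p = 21^6 mod 59.
21^1 ≡ 21 (mod 59)
21^2 = (21^1)^2 ≡ 21^2 = 441 ≡ 28 (mod 59)
21^4 = (21^2)^2 ≡ 28^2 = 784 ≡ 17 (mod 59)
21^6 = 21^4 · 21^2 ≡ 17 · 28 ≡ 4 (mod 59).

4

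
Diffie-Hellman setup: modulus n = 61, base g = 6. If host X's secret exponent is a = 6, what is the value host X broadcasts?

Public value = 6^6 mod 61.
6^1 ≡ 6 (mod 61)
6^2 = (6^1)^2 ≡ 6^2 = 36 ≡ 36 (mod 61)
6^4 = (6^2)^2 ≡ 36^2 = 1296 ≡ 15 (mod 61)
6^6 = 6^4 · 6^2 ≡ 15 · 36 ≡ 52 (mod 61).

52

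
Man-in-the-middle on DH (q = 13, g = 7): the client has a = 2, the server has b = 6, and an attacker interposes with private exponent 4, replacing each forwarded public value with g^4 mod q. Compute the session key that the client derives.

The client receives an attacker's public value M = 7^4 mod 13 instead of the honest one.
7^1 ≡ 7 (mod 13)
7^2 = (7^1)^2 ≡ 7^2 = 49 ≡ 10 (mod 13)
7^4 = (7^2)^2 ≡ 10^2 = 100 ≡ 9 (mod 13)
So M = 9. The client computes K = M^2 mod 13.
9^1 ≡ 9 (mod 13)
9^2 = (9^1)^2 ≡ 9^2 = 81 ≡ 3 (mod 13)

3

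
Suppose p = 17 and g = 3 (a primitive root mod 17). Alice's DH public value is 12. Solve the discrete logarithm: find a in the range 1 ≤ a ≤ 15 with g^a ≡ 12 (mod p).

Try successive powers of 3 modulo 17:
3^1 ≡ 3
3^2 ≡ 9
3^3 ≡ 10
3^4 ≡ 13
3^5 ≡ 5
3^6 ≡ 15
3^7 ≡ 11
3^8 ≡ 16
3^9 ≡ 14
3^10 ≡ 8
3^11 ≡ 7
3^12 ≡ 4
3^13 ≡ 12
Found: a = 13.

13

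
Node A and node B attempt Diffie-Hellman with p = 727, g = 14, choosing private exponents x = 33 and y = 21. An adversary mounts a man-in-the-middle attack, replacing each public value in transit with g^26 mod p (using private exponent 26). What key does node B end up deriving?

568

Node B receives an adversary's public value M = 14^26 mod 727 instead of the honest one.
14^1 ≡ 14 (mod 727)
14^2 = (14^1)^2 ≡ 14^2 = 196 ≡ 196 (mod 727)
14^4 = (14^2)^2 ≡ 196^2 = 38416 ≡ 612 (mod 727)
14^8 = (14^4)^2 ≡ 612^2 = 374544 ≡ 139 (mod 727)
14^16 = (14^8)^2 ≡ 139^2 = 19321 ≡ 419 (mod 727)
14^26 = 14^16 · 14^8 · 14^2 ≡ 419 · 139 · 196 ≡ 609 (mod 727).
So M = 609. Node B computes K = M^21 mod 727.
609^1 ≡ 609 (mod 727)
609^2 = (609^1)^2 ≡ 609^2 = 370881 ≡ 111 (mod 727)
609^4 = (609^2)^2 ≡ 111^2 = 12321 ≡ 689 (mod 727)
609^8 = (609^4)^2 ≡ 689^2 = 474721 ≡ 717 (mod 727)
609^16 = (609^8)^2 ≡ 717^2 = 514089 ≡ 100 (mod 727)
609^21 = 609^16 · 609^4 · 609^1 ≡ 100 · 689 · 609 ≡ 568 (mod 727).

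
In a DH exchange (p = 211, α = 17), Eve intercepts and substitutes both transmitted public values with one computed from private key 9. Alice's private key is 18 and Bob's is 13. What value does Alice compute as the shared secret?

203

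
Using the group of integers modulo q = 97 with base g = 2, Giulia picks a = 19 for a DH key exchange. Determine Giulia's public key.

3

Public value = 2^19 mod 97.
2^1 ≡ 2 (mod 97)
2^2 = (2^1)^2 ≡ 2^2 = 4 ≡ 4 (mod 97)
2^4 = (2^2)^2 ≡ 4^2 = 16 ≡ 16 (mod 97)
2^8 = (2^4)^2 ≡ 16^2 = 256 ≡ 62 (mod 97)
2^16 = (2^8)^2 ≡ 62^2 = 3844 ≡ 61 (mod 97)
2^19 = 2^16 · 2^2 · 2^1 ≡ 61 · 4 · 2 ≡ 3 (mod 97).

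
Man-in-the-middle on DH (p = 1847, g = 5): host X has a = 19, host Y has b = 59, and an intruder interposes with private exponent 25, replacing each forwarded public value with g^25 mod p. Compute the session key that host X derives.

1021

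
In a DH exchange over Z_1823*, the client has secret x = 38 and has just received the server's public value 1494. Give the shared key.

Shared key K = 1494^38 mod 1823.
1494^1 ≡ 1494 (mod 1823)
1494^2 = (1494^1)^2 ≡ 1494^2 = 2232036 ≡ 684 (mod 1823)
1494^4 = (1494^2)^2 ≡ 684^2 = 467856 ≡ 1168 (mod 1823)
1494^8 = (1494^4)^2 ≡ 1168^2 = 1364224 ≡ 620 (mod 1823)
1494^16 = (1494^8)^2 ≡ 620^2 = 384400 ≡ 1570 (mod 1823)
1494^32 = (1494^16)^2 ≡ 1570^2 = 2464900 ≡ 204 (mod 1823)
1494^38 = 1494^32 · 1494^4 · 1494^2 ≡ 204 · 1168 · 684 ≡ 25 (mod 1823).

25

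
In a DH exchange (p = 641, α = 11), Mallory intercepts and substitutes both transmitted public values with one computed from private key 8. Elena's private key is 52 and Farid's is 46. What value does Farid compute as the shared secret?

Farid receives Mallory's public value M = 11^8 mod 641 instead of the honest one.
11^1 ≡ 11 (mod 641)
11^2 = (11^1)^2 ≡ 11^2 = 121 ≡ 121 (mod 641)
11^4 = (11^2)^2 ≡ 121^2 = 14641 ≡ 539 (mod 641)
11^8 = (11^4)^2 ≡ 539^2 = 290521 ≡ 148 (mod 641)
So M = 148. Farid computes K = M^46 mod 641.
148^1 ≡ 148 (mod 641)
148^2 = (148^1)^2 ≡ 148^2 = 21904 ≡ 110 (mod 641)
148^4 = (148^2)^2 ≡ 110^2 = 12100 ≡ 562 (mod 641)
148^8 = (148^4)^2 ≡ 562^2 = 315844 ≡ 472 (mod 641)
148^16 = (148^8)^2 ≡ 472^2 = 222784 ≡ 357 (mod 641)
148^32 = (148^16)^2 ≡ 357^2 = 127449 ≡ 531 (mod 641)
148^46 = 148^32 · 148^8 · 148^4 · 148^2 ≡ 531 · 472 · 562 · 110 ≡ 284 (mod 641).

284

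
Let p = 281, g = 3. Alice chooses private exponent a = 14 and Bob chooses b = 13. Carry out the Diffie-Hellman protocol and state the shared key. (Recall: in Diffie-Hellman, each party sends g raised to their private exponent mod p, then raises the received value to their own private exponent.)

Bob sends B = g^b mod p = 3^13 mod 281.
3^1 ≡ 3 (mod 281)
3^2 = (3^1)^2 ≡ 3^2 = 9 ≡ 9 (mod 281)
3^4 = (3^2)^2 ≡ 9^2 = 81 ≡ 81 (mod 281)
3^8 = (3^4)^2 ≡ 81^2 = 6561 ≡ 98 (mod 281)
3^13 = 3^8 · 3^4 · 3^1 ≡ 98 · 81 · 3 ≡ 210 (mod 281).
So B = 210. Alice then computes K = B^a mod p = 210^14 mod 281.
210^1 ≡ 210 (mod 281)
210^2 = (210^1)^2 ≡ 210^2 = 44100 ≡ 264 (mod 281)
210^4 = (210^2)^2 ≡ 264^2 = 69696 ≡ 8 (mod 281)
210^8 = (210^4)^2 ≡ 8^2 = 64 ≡ 64 (mod 281)
210^14 = 210^8 · 210^4 · 210^2 ≡ 64 · 8 · 264 ≡ 7 (mod 281).

7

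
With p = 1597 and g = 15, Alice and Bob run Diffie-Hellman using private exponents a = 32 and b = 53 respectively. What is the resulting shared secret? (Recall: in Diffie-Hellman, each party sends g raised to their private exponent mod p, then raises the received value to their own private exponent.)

Bob sends B = g^b mod p = 15^53 mod 1597.
15^1 ≡ 15 (mod 1597)
15^2 = (15^1)^2 ≡ 15^2 = 225 ≡ 225 (mod 1597)
15^4 = (15^2)^2 ≡ 225^2 = 50625 ≡ 1118 (mod 1597)
15^8 = (15^4)^2 ≡ 1118^2 = 1249924 ≡ 1070 (mod 1597)
15^16 = (15^8)^2 ≡ 1070^2 = 1144900 ≡ 1448 (mod 1597)
15^32 = (15^16)^2 ≡ 1448^2 = 2096704 ≡ 1440 (mod 1597)
15^53 = 15^32 · 15^16 · 15^4 · 15^1 ≡ 1440 · 1448 · 1118 · 15 ≡ 754 (mod 1597).
So B = 754. Alice then computes K = B^a mod p = 754^32 mod 1597.
754^1 ≡ 754 (mod 1597)
754^2 = (754^1)^2 ≡ 754^2 = 568516 ≡ 1581 (mod 1597)
754^4 = (754^2)^2 ≡ 1581^2 = 2499561 ≡ 256 (mod 1597)
754^8 = (754^4)^2 ≡ 256^2 = 65536 ≡ 59 (mod 1597)
754^16 = (754^8)^2 ≡ 59^2 = 3481 ≡ 287 (mod 1597)
754^32 = (754^16)^2 ≡ 287^2 = 82369 ≡ 922 (mod 1597)

922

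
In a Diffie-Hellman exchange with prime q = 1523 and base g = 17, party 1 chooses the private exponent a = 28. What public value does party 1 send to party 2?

1036

Public value = 17^28 mod 1523.
17^1 ≡ 17 (mod 1523)
17^2 = (17^1)^2 ≡ 17^2 = 289 ≡ 289 (mod 1523)
17^4 = (17^2)^2 ≡ 289^2 = 83521 ≡ 1279 (mod 1523)
17^8 = (17^4)^2 ≡ 1279^2 = 1635841 ≡ 139 (mod 1523)
17^16 = (17^8)^2 ≡ 139^2 = 19321 ≡ 1045 (mod 1523)
17^28 = 17^16 · 17^8 · 17^4 ≡ 1045 · 139 · 1279 ≡ 1036 (mod 1523).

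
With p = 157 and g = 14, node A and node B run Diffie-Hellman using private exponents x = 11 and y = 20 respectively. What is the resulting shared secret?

Node A sends A = g^x mod p = 14^11 mod 157.
14^1 ≡ 14 (mod 157)
14^2 = (14^1)^2 ≡ 14^2 = 196 ≡ 39 (mod 157)
14^4 = (14^2)^2 ≡ 39^2 = 1521 ≡ 108 (mod 157)
14^8 = (14^4)^2 ≡ 108^2 = 11664 ≡ 46 (mod 157)
14^11 = 14^8 · 14^2 · 14^1 ≡ 46 · 39 · 14 ≡ 153 (mod 157).
So A = 153. Node B then computes K = A^y mod p = 153^20 mod 157.
153^1 ≡ 153 (mod 157)
153^2 = (153^1)^2 ≡ 153^2 = 23409 ≡ 16 (mod 157)
153^4 = (153^2)^2 ≡ 16^2 = 256 ≡ 99 (mod 157)
153^8 = (153^4)^2 ≡ 99^2 = 9801 ≡ 67 (mod 157)
153^16 = (153^8)^2 ≡ 67^2 = 4489 ≡ 93 (mod 157)
153^20 = 153^16 · 153^4 ≡ 93 · 99 ≡ 101 (mod 157).

101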